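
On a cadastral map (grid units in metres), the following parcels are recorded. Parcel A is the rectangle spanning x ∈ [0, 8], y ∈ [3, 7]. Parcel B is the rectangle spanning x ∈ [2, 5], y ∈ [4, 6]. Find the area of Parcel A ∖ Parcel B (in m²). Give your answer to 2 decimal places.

26.00

|Parcel A∩Parcel B|: x∈[2,5], y∈[4,6] → 3·2 = 6.
|Parcel A| = 32.
|Parcel A ∖ Parcel B| = |Parcel A| − |Parcel A∩Parcel B| = 32 − 6 = 26.00.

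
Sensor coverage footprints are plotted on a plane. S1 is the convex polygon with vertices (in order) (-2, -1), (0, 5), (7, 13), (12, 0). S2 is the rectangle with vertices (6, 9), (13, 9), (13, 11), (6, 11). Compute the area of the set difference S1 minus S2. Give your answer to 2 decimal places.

102.19

|S1| = 106.5, |S1∩S2| = 4.3077.
|S1 ∖ S2| = |S1| − |S1∩S2| = 106.5 − 4.3077 = 102.19.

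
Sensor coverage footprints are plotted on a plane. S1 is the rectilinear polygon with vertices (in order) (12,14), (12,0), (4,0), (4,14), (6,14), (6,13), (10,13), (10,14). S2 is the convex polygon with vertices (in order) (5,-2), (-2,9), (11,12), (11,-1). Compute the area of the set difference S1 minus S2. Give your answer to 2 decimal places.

|S1| = 108, |S1∩S2| = 78.3462.
|S1 ∖ S2| = |S1| − |S1∩S2| = 108 − 78.3462 = 29.65.

29.65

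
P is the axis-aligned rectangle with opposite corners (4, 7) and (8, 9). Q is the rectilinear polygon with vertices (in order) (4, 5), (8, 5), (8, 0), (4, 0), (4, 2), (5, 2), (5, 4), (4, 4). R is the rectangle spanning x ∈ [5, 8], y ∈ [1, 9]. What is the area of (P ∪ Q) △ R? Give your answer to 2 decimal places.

14.00

|P ∪ Q| = 26.
|(P ∪ Q) ∩ R| = 18.
|(P ∪ Q) △ R| = 26 + 24 − 36 = 14.00.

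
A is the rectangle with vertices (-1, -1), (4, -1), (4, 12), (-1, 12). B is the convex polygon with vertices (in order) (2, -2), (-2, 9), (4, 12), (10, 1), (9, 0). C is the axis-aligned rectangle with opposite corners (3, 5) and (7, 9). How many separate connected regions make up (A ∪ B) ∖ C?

1

(A ∪ B) ∖ C is a single connected region.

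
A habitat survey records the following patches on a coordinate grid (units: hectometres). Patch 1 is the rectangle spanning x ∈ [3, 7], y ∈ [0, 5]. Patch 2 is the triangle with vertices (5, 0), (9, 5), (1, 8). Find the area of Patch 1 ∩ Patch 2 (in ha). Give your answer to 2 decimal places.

13.50

The intersection is the polygon with vertices (3,5), (7,5), (7,2.5), (5,0), (3,4).
By the shoelace formula its area is 13.50.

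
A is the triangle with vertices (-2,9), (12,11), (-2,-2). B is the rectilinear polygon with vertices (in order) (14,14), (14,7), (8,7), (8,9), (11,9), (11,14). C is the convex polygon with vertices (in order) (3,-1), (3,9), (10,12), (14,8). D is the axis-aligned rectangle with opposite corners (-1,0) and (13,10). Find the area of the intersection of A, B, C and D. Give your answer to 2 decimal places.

The intersection is the polygon with vertices (9.846,9), (8,7.286), (8,9).
By the shoelace formula its area is 1.58.

1.58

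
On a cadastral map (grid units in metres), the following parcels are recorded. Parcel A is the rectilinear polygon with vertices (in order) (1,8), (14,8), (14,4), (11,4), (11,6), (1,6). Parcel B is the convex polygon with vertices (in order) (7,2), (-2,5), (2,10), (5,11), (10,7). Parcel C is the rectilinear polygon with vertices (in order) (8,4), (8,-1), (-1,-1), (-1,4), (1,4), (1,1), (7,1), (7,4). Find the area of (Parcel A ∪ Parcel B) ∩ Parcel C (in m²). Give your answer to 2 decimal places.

1.17

|Parcel A ∪ Parcel B| = 76.425.
|(Parcel A ∪ Parcel B) ∩ Parcel C| = 1.17.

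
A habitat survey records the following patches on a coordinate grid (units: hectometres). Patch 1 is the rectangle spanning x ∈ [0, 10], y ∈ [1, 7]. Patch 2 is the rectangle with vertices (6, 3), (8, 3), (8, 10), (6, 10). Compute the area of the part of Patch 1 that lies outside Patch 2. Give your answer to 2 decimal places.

52.00

|Patch 1∩Patch 2|: x∈[6,8], y∈[3,7] → 2·4 = 8.
|Patch 1| = 60.
|Patch 1 ∖ Patch 2| = |Patch 1| − |Patch 1∩Patch 2| = 60 − 8 = 52.00.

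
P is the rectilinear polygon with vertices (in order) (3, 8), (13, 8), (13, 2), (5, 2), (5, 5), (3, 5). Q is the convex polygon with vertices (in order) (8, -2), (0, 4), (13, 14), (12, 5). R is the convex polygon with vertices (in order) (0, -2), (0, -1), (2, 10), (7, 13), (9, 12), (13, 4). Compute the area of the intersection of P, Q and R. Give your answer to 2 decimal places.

41.79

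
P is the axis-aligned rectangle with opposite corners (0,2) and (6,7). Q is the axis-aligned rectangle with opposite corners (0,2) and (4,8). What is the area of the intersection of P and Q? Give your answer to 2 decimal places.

20.00

|P∩Q|: x∈[0,4], y∈[2,7] → 4·5 = 20.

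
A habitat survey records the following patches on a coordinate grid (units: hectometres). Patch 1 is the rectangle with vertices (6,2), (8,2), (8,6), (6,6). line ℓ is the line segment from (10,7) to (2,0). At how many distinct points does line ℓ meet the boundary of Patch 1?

The segment meets the boundary at (6,3.5), (8,5.25).

2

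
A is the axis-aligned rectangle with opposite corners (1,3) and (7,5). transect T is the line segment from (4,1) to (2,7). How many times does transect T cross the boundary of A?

2

The segment meets the boundary at (2.667,5), (3.333,3).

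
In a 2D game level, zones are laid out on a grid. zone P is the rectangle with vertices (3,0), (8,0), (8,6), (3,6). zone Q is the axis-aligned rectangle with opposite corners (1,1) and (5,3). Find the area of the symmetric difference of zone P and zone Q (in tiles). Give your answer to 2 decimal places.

30.00

|zone P∩zone Q|: x∈[3,5], y∈[1,3] → 2·2 = 4.
|zone P △ zone Q| = |zone P| + |zone Q| − 2·|zone P∩zone Q| = 30 + 8 − 8 = 30.00.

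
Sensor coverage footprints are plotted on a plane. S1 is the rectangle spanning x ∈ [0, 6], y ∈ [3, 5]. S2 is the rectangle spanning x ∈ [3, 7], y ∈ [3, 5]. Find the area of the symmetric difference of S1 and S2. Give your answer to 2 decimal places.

|S1∩S2|: x∈[3,6], y∈[3,5] → 3·2 = 6.
|S1 △ S2| = |S1| + |S2| − 2·|S1∩S2| = 12 + 8 − 12 = 8.00.

8.00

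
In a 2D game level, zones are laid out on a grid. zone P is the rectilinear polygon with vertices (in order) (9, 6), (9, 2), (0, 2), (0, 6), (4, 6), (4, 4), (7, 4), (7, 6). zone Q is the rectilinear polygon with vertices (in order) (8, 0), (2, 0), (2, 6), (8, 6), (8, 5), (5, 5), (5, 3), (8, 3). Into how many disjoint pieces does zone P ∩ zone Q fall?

2

zone P ∩ zone Q splits into 2 disjoint pieces (area 13, area 1).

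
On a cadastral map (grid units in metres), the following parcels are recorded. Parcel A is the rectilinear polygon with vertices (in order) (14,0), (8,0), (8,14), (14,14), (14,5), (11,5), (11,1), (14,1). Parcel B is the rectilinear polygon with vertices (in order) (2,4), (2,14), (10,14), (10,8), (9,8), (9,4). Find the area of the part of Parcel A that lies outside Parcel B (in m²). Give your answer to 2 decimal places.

|Parcel A| = 72, |Parcel A∩Parcel B| = 16.
|Parcel A ∖ Parcel B| = |Parcel A| − |Parcel A∩Parcel B| = 72 − 16 = 56.00.

56.00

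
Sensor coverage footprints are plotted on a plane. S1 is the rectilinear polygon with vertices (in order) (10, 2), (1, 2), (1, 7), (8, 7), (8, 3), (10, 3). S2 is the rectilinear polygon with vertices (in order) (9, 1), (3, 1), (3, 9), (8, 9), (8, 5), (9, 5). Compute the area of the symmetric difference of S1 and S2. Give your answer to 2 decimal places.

|S1| = 37, |S2| = 44, |S1∩S2| = 26.
|S1 △ S2| = |S1| + |S2| − 2·|S1∩S2| = 37 + 44 − 52 = 29.00.

29.00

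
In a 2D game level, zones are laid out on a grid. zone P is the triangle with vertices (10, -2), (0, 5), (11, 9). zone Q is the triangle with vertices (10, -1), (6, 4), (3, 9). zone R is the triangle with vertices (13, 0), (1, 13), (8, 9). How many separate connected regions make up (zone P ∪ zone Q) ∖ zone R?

2

(zone P ∪ zone Q) ∖ zone R splits into 2 disjoint pieces (area 44.5738, area 5.5996).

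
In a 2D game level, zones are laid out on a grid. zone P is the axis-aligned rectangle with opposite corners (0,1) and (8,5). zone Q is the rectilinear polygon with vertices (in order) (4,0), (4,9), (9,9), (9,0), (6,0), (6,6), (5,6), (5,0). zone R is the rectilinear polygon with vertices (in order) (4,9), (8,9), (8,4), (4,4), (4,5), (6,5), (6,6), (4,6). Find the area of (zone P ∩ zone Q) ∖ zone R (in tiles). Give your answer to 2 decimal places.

9.00

|zone P ∩ zone Q| = 12.
|(zone P ∩ zone Q) ∩ zone R| = 3.
|(zone P ∩ zone Q) ∖ zone R| = 12 − 3 = 9.00.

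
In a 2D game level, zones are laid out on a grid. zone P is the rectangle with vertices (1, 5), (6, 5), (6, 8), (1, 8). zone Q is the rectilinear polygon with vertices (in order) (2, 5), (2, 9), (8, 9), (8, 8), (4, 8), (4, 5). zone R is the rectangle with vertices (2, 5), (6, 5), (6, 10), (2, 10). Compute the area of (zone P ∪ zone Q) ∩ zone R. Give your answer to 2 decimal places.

16.00

The region (zone P ∪ zone Q) ∩ zone R is the polygon with vertices (4,5), (2,5), (2,8), (2,9), (6,9), (6,8), (6,5).
By the shoelace formula its area is 16.00.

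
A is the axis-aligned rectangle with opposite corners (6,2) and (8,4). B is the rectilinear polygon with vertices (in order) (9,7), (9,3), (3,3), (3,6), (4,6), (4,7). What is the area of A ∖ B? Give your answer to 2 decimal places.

2.00

|A| = 4, |A∩B| = 2.
|A ∖ B| = |A| − |A∩B| = 4 − 2 = 2.00.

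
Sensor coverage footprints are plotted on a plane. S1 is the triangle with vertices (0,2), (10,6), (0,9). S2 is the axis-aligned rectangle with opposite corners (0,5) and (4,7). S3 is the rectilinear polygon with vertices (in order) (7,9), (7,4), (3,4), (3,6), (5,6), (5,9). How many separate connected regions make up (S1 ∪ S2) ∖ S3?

2

(S1 ∪ S2) ∖ S3 splits into 2 disjoint pieces (area 22.25, area 3.15).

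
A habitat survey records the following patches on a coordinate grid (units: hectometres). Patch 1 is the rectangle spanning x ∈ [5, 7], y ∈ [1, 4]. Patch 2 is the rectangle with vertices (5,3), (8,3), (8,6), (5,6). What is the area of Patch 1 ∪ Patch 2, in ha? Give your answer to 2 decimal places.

By inclusion–exclusion:
Individual areas: |Patch 1| = 6, |Patch 2| = 9.
|Patch 1∩Patch 2|: x∈[5,7], y∈[3,4] → 2·1 = 2.
|Patch 1 ∪ Patch 2| = 15 − 2 = 13.00.

13.00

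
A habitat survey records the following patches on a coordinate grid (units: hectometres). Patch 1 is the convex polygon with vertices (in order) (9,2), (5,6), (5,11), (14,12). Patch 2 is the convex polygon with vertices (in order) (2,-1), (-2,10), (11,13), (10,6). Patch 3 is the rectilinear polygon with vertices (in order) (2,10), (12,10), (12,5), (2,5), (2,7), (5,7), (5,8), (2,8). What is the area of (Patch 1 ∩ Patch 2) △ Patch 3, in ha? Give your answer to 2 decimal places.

|Patch 1 ∩ Patch 2| = 34.4624.
|(Patch 1 ∩ Patch 2) ∩ Patch 3| = 25.0714.
|(Patch 1 ∩ Patch 2) △ Patch 3| = 34.4624 + 47 − 50.1429 = 31.32.

31.32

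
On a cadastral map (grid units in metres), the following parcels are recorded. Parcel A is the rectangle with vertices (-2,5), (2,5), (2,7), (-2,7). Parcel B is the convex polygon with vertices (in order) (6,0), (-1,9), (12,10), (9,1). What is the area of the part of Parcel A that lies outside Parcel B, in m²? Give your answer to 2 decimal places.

6.66

|Parcel A| = 8, |Parcel A∩Parcel B| = 1.3413.
|Parcel A ∖ Parcel B| = |Parcel A| − |Parcel A∩Parcel B| = 8 − 1.3413 = 6.66.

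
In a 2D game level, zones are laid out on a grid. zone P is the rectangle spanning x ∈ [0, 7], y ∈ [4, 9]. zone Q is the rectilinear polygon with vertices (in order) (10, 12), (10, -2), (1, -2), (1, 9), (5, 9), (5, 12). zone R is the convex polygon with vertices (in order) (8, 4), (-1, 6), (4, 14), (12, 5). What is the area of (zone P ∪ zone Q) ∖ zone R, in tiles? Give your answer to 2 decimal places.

|zone P ∪ zone Q| = 119.
|(zone P ∪ zone Q) ∩ zone R| = 46.7486.
|(zone P ∪ zone Q) ∖ zone R| = 119 − 46.7486 = 72.25.

72.25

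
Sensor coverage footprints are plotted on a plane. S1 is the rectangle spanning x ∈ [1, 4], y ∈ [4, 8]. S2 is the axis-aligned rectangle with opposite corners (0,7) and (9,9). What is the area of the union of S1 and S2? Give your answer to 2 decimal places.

By inclusion–exclusion:
Individual areas: |S1| = 12, |S2| = 18.
|S1∩S2|: x∈[1,4], y∈[7,8] → 3·1 = 3.
|S1 ∪ S2| = 30 − 3 = 27.00.

27.00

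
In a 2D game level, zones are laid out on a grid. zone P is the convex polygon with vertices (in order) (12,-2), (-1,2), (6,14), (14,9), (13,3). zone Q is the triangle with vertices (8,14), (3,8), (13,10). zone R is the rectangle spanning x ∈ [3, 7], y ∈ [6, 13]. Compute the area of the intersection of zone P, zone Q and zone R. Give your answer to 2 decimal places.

8.00

The intersection is the polygon with vertices (3,8), (7,12.8), (7,8.8).
By the shoelace formula its area is 8.00.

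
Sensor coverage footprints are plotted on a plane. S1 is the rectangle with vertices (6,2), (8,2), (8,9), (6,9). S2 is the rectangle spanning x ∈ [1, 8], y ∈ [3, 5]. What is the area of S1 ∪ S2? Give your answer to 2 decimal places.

24.00

By inclusion–exclusion:
Individual areas: |S1| = 14, |S2| = 14.
|S1∩S2|: x∈[6,8], y∈[3,5] → 2·2 = 4.
|S1 ∪ S2| = 28 − 4 = 24.00.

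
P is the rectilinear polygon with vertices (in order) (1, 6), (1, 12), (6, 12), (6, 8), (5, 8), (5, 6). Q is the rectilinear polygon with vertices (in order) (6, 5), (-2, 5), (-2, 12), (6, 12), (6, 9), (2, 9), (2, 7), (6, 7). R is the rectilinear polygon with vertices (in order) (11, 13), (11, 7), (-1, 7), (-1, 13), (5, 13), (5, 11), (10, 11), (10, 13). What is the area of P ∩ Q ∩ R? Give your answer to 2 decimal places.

16.00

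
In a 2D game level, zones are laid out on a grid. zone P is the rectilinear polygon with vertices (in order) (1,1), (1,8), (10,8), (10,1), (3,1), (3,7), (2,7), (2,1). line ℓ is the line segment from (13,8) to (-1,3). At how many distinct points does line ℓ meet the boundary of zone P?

4

The segment meets the boundary at (1,3.714), (2,4.071), (10,6.929), (3,4.429).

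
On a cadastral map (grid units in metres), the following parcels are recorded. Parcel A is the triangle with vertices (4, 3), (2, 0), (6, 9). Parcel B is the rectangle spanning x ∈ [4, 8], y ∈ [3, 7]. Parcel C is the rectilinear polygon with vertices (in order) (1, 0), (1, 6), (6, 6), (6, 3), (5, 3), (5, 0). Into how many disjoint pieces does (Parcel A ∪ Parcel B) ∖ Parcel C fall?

(Parcel A ∪ Parcel B) ∖ Parcel C is a single connected region.

1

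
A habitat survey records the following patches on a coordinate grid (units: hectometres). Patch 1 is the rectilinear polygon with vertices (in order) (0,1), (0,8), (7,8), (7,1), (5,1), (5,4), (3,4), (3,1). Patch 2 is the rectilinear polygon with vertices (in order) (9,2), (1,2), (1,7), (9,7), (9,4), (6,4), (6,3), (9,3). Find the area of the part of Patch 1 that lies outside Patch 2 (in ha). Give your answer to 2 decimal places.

|Patch 1| = 43, |Patch 1∩Patch 2| = 25.
|Patch 1 ∖ Patch 2| = |Patch 1| − |Patch 1∩Patch 2| = 43 − 25 = 18.00.

18.00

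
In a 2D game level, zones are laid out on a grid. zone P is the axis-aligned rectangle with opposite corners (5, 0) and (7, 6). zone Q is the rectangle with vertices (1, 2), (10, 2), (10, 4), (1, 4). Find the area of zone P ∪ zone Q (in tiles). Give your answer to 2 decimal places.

26.00

By inclusion–exclusion:
Individual areas: |zone P| = 12, |zone Q| = 18.
|zone P∩zone Q|: x∈[5,7], y∈[2,4] → 2·2 = 4.
|zone P ∪ zone Q| = 30 − 4 = 26.00.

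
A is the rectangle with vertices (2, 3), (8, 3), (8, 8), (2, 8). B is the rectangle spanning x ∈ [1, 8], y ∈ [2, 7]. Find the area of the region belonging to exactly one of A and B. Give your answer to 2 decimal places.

17.00

|A∩B|: x∈[2,8], y∈[3,7] → 6·4 = 24.
|A △ B| = |A| + |B| − 2·|A∩B| = 30 + 35 − 48 = 17.00.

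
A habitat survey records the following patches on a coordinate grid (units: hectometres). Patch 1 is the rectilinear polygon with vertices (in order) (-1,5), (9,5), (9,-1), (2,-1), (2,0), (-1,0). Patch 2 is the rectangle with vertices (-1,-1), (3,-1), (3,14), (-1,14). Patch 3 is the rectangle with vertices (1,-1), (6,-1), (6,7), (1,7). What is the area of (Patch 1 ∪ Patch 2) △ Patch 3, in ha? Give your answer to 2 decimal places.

|Patch 1 ∪ Patch 2| = 96.
|(Patch 1 ∪ Patch 2) ∩ Patch 3| = 34.
|(Patch 1 ∪ Patch 2) △ Patch 3| = 96 + 40 − 68 = 68.00.

68.00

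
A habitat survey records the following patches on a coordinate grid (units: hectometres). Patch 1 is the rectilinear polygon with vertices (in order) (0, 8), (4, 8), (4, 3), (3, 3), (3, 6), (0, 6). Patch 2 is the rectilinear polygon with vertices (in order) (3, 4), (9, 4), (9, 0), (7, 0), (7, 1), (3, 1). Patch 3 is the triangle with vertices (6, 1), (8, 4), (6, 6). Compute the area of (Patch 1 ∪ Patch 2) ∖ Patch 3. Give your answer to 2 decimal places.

|Patch 1 ∪ Patch 2| = 30.
|(Patch 1 ∪ Patch 2) ∩ Patch 3| = 3.
|(Patch 1 ∪ Patch 2) ∖ Patch 3| = 30 − 3 = 27.00.

27.00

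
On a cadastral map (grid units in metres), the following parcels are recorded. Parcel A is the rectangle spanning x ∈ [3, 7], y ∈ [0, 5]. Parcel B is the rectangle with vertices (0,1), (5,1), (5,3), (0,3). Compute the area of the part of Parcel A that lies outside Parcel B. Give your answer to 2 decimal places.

|Parcel A∩Parcel B|: x∈[3,5], y∈[1,3] → 2·2 = 4.
|Parcel A| = 20.
|Parcel A ∖ Parcel B| = |Parcel A| − |Parcel A∩Parcel B| = 20 − 4 = 16.00.

16.00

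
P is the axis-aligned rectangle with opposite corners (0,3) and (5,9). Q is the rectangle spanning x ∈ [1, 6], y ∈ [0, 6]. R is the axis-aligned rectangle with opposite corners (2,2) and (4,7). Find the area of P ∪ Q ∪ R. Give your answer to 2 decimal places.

48.00

By inclusion–exclusion:
Individual areas: |P| = 30, |Q| = 30, |R| = 10.
|P∩Q|: x∈[1,5], y∈[3,6] → 4·3 = 12.
|P∩R|: x∈[2,4], y∈[3,7] → 2·4 = 8.
|Q∩R|: x∈[2,4], y∈[2,6] → 2·4 = 8.
|P∩Q∩R| = 6.
|P ∪ Q ∪ R| = 70 − 28 + 6 = 48.00.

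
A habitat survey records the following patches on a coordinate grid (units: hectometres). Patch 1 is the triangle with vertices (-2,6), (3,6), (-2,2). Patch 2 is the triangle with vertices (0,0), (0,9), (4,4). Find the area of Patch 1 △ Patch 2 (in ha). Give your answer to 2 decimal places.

20.98

|Patch 1| = 10, |Patch 2| = 18, |Patch 1∩Patch 2| = 3.5122.
|Patch 1 △ Patch 2| = |Patch 1| + |Patch 2| − 2·|Patch 1∩Patch 2| = 10 + 18 − 7.0244 = 20.98.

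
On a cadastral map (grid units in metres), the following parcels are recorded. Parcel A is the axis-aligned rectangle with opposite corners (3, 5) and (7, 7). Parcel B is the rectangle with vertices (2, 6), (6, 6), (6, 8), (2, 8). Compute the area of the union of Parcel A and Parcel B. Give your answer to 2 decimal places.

By inclusion–exclusion:
Individual areas: |Parcel A| = 8, |Parcel B| = 8.
|Parcel A∩Parcel B|: x∈[3,6], y∈[6,7] → 3·1 = 3.
|Parcel A ∪ Parcel B| = 16 − 3 = 13.00.

13.00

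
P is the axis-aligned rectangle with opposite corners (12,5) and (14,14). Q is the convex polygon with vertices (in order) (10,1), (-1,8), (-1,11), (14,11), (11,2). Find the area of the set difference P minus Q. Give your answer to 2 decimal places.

|P| = 18, |P∩Q| = 6.
|P ∖ Q| = |P| − |P∩Q| = 18 − 6 = 12.00.

12.00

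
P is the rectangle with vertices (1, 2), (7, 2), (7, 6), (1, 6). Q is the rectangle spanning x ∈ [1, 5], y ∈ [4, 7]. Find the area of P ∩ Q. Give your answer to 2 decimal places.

|P∩Q|: x∈[1,5], y∈[4,6] → 4·2 = 8.

8.00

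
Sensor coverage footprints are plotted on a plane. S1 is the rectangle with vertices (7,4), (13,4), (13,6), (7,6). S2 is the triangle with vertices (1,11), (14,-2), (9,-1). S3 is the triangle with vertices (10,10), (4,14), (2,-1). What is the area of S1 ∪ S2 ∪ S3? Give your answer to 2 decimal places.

81.19

By inclusion–exclusion:
Individual areas: |S1| = 12, |S2| = 26, |S3| = 49.
|S1∩S2| = 0.5.
|S1∩S3| = 0.0057.
|S2∩S3| = 5.3071.
|S1∩S2∩S3| = 0.
|S1 ∪ S2 ∪ S3| = 87 − 5.8128 + 0 = 81.19.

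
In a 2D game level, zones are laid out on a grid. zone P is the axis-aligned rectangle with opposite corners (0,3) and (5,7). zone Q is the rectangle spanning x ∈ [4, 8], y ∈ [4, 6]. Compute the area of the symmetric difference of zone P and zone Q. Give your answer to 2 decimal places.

24.00

|zone P∩zone Q|: x∈[4,5], y∈[4,6] → 1·2 = 2.
|zone P △ zone Q| = |zone P| + |zone Q| − 2·|zone P∩zone Q| = 20 + 8 − 4 = 24.00.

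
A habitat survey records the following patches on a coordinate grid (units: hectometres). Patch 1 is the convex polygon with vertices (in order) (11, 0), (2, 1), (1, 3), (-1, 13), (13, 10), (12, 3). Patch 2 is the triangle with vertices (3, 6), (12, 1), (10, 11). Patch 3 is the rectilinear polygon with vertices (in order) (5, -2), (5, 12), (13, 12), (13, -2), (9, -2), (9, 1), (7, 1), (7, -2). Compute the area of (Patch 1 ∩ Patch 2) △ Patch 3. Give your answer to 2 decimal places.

71.47

|Patch 1 ∩ Patch 2| = 39.6055.
|(Patch 1 ∩ Patch 2) ∩ Patch 3| = 37.0658.
|(Patch 1 ∩ Patch 2) △ Patch 3| = 39.6055 + 106 − 74.1316 = 71.47.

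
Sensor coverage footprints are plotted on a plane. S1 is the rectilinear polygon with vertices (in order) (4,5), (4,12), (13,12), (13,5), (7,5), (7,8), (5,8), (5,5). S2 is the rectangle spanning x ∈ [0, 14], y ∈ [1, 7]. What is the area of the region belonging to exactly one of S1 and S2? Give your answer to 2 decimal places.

|S1| = 57, |S2| = 84, |S1∩S2| = 14.
|S1 △ S2| = |S1| + |S2| − 2·|S1∩S2| = 57 + 84 − 28 = 113.00.

113.00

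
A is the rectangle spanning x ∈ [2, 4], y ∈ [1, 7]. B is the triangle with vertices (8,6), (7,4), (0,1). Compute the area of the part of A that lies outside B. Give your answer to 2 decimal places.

10.82

|A| = 12, |A∩B| = 1.1786.
|A ∖ B| = |A| − |A∩B| = 12 − 1.1786 = 10.82.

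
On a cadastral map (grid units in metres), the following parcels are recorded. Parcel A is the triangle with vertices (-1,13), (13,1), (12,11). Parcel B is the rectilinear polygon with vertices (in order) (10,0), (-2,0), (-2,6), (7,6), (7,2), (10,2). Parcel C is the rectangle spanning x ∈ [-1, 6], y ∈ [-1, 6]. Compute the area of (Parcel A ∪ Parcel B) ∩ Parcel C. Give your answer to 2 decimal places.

The region (Parcel A ∪ Parcel B) ∩ Parcel C is the polygon with vertices (6,6), (6,0), (-1,0), (-1,6).
By the shoelace formula its area is 42.00.

42.00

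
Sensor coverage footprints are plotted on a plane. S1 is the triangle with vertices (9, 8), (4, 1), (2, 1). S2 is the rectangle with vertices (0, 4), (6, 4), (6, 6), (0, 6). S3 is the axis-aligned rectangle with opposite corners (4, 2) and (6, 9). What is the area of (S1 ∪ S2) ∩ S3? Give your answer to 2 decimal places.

6.34

|S1 ∪ S2| = 18.5.
|(S1 ∪ S2) ∩ S3| = 6.34.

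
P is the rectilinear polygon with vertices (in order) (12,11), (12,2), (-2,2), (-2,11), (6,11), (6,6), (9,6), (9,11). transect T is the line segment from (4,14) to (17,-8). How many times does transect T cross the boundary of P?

The segment meets the boundary at (11.091,2), (8.727,6), (6,10.615), (5.773,11).

4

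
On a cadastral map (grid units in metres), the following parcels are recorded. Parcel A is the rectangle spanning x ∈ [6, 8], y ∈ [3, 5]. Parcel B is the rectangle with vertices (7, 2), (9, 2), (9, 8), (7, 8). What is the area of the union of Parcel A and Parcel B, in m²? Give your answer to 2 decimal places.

By inclusion–exclusion:
Individual areas: |Parcel A| = 4, |Parcel B| = 12.
|Parcel A∩Parcel B|: x∈[7,8], y∈[3,5] → 1·2 = 2.
|Parcel A ∪ Parcel B| = 16 − 2 = 14.00.

14.00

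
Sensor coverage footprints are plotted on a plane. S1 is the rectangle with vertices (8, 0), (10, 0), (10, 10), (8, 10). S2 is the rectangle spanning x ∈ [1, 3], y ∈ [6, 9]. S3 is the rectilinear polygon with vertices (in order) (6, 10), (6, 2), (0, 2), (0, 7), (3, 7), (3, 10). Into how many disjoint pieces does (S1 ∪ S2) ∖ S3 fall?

(S1 ∪ S2) ∖ S3 splits into 2 disjoint pieces (area 20, area 4).

2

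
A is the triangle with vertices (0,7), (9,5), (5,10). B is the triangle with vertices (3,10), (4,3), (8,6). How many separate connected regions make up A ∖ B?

2

A ∖ B splits into 2 disjoint pieces (area 4.5971, area 4.5143).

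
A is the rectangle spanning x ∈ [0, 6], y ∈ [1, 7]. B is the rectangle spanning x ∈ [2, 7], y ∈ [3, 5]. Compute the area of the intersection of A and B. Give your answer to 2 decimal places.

|A∩B|: x∈[2,6], y∈[3,5] → 4·2 = 8.

8.00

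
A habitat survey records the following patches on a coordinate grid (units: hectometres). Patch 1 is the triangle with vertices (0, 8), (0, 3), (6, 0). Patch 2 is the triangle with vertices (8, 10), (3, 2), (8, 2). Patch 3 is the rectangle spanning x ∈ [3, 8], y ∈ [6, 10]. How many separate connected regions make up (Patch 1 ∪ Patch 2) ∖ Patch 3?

1

(Patch 1 ∪ Patch 2) ∖ Patch 3 is a single connected region.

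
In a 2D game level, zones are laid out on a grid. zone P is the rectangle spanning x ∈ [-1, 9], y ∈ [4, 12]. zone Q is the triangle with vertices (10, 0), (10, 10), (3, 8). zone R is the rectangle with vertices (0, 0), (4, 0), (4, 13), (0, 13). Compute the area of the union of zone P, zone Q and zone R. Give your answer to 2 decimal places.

112.86

By inclusion–exclusion:
Individual areas: |zone P| = 80, |zone Q| = 35, |zone R| = 52.
|zone P∩zone Q| = 22.1429.
|zone P∩zone R|: x∈[0,4], y∈[4,12] → 4·8 = 32.
|zone Q∩zone R| = 0.7143.
|zone P∩zone Q∩zone R| = 0.7143.
|zone P ∪ zone Q ∪ zone R| = 167 − 54.8571 + 0.7143 = 112.86.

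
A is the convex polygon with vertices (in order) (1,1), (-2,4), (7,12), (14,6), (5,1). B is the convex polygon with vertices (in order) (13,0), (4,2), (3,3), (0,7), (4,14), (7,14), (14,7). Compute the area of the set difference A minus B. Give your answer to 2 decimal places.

17.73

|A| = 92, |A∩B| = 74.2666.
|A ∖ B| = |A| − |A∩B| = 92 − 74.2666 = 17.73.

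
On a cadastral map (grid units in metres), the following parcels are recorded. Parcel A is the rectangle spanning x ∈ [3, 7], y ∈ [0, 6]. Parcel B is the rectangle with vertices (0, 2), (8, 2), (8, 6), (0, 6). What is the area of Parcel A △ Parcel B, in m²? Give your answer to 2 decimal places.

|Parcel A∩Parcel B|: x∈[3,7], y∈[2,6] → 4·4 = 16.
|Parcel A △ Parcel B| = |Parcel A| + |Parcel B| − 2·|Parcel A∩Parcel B| = 24 + 32 − 32 = 24.00.

24.00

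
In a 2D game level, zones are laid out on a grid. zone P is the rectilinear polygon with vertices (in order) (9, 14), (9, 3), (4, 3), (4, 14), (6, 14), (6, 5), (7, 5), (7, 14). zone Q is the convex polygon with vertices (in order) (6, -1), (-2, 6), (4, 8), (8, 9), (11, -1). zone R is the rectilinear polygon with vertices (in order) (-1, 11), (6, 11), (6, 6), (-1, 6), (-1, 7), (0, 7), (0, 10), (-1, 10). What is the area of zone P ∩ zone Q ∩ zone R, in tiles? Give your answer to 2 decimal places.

4.50

The intersection is the polygon with vertices (4,8), (6,8.5), (6,6), (4,6).
By the shoelace formula its area is 4.50.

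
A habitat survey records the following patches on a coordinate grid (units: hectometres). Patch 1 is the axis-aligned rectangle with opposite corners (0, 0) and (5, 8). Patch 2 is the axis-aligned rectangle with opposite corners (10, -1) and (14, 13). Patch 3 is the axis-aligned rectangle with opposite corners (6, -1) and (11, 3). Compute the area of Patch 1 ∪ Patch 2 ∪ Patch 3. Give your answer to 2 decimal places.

112.00

By inclusion–exclusion:
Individual areas: |Patch 1| = 40, |Patch 2| = 56, |Patch 3| = 20.
|Patch 1∩Patch 2| = 0 (no overlap).
|Patch 1∩Patch 3| = 0 (no overlap).
|Patch 2∩Patch 3|: x∈[10,11], y∈[-1,3] → 1·4 = 4.
|Patch 1∩Patch 2∩Patch 3| = 0.
|Patch 1 ∪ Patch 2 ∪ Patch 3| = 116 − 4 + 0 = 112.00.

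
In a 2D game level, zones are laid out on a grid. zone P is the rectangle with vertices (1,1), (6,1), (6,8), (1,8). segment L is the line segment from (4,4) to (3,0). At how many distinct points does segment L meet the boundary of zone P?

The segment meets the boundary at (3.25,1).

1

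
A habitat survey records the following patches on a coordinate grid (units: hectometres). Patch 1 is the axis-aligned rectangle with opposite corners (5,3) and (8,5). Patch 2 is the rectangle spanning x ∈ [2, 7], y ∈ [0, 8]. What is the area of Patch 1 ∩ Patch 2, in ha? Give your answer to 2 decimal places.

4.00

|Patch 1∩Patch 2|: x∈[5,7], y∈[3,5] → 2·2 = 4.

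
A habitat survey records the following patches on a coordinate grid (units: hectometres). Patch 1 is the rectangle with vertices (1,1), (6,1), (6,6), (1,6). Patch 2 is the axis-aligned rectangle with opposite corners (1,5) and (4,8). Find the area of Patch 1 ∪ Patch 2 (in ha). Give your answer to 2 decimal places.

By inclusion–exclusion:
Individual areas: |Patch 1| = 25, |Patch 2| = 9.
|Patch 1∩Patch 2|: x∈[1,4], y∈[5,6] → 3·1 = 3.
|Patch 1 ∪ Patch 2| = 34 − 3 = 31.00.

31.00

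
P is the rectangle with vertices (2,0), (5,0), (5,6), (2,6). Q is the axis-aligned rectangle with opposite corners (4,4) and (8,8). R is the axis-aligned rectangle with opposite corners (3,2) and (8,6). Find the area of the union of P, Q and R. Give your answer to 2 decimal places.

By inclusion–exclusion:
Individual areas: |P| = 18, |Q| = 16, |R| = 20.
|P∩Q|: x∈[4,5], y∈[4,6] → 1·2 = 2.
|P∩R|: x∈[3,5], y∈[2,6] → 2·4 = 8.
|Q∩R|: x∈[4,8], y∈[4,6] → 4·2 = 8.
|P∩Q∩R| = 2.
|P ∪ Q ∪ R| = 54 − 18 + 2 = 38.00.

38.00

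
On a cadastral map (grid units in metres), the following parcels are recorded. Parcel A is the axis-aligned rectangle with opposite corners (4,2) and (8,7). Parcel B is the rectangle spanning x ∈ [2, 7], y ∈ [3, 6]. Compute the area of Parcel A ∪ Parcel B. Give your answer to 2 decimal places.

26.00

By inclusion–exclusion:
Individual areas: |Parcel A| = 20, |Parcel B| = 15.
|Parcel A∩Parcel B|: x∈[4,7], y∈[3,6] → 3·3 = 9.
|Parcel A ∪ Parcel B| = 35 − 9 = 26.00.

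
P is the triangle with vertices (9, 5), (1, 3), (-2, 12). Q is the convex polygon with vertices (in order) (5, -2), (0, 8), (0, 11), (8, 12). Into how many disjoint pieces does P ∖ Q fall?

P ∖ Q splits into 2 disjoint pieces (area 2.5755, area 9.2273).

2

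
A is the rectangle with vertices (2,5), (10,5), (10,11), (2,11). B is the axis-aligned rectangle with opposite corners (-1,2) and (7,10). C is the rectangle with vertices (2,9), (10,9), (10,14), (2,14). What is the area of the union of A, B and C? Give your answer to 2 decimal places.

111.00

By inclusion–exclusion:
Individual areas: |A| = 48, |B| = 64, |C| = 40.
|A∩B|: x∈[2,7], y∈[5,10] → 5·5 = 25.
|A∩C|: x∈[2,10], y∈[9,11] → 8·2 = 16.
|B∩C|: x∈[2,7], y∈[9,10] → 5·1 = 5.
|A∩B∩C| = 5.
|A ∪ B ∪ C| = 152 − 46 + 5 = 111.00.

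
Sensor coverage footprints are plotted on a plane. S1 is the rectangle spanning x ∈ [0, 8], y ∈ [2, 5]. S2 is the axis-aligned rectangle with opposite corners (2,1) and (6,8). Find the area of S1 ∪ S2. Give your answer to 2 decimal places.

By inclusion–exclusion:
Individual areas: |S1| = 24, |S2| = 28.
|S1∩S2|: x∈[2,6], y∈[2,5] → 4·3 = 12.
|S1 ∪ S2| = 52 − 12 = 40.00.

40.00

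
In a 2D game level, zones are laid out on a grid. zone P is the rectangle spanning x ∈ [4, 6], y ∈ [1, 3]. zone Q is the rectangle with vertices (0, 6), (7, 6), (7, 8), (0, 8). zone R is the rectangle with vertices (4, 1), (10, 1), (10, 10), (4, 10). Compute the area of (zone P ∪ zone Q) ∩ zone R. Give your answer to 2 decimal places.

|zone P ∪ zone Q| = 18.
|(zone P ∪ zone Q) ∩ zone R| = 10.00.

10.00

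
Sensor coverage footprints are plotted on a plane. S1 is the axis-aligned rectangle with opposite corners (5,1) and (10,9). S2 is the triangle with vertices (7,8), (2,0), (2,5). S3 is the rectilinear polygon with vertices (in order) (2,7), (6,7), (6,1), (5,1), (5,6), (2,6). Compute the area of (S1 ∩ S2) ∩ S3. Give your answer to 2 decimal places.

1.37

The region (S1 ∩ S2) ∩ S3 is the polygon with vertices (5.333,7), (6,7), (6,6.4), (5,4.8), (5,6), (5,6.8).
By the shoelace formula its area is 1.37.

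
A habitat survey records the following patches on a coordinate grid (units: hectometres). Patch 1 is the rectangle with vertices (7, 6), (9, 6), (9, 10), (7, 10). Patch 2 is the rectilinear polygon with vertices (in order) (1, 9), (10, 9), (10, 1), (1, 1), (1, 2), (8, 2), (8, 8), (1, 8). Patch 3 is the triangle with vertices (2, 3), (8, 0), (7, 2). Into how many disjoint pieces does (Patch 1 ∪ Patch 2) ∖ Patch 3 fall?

2

(Patch 1 ∪ Patch 2) ∖ Patch 3 splits into 2 disjoint pieces (area 27.75, area 4).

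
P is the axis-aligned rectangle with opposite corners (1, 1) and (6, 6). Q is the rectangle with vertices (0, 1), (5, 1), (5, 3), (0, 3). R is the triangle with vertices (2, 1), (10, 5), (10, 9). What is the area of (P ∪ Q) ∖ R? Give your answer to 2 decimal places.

23.00

|P ∪ Q| = 27.
|(P ∪ Q) ∩ R| = 4.
|(P ∪ Q) ∖ R| = 27 − 4 = 23.00.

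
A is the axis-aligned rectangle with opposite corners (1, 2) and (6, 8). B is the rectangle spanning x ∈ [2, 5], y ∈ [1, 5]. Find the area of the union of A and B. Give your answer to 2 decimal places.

By inclusion–exclusion:
Individual areas: |A| = 30, |B| = 12.
|A∩B|: x∈[2,5], y∈[2,5] → 3·3 = 9.
|A ∪ B| = 42 − 9 = 33.00.

33.00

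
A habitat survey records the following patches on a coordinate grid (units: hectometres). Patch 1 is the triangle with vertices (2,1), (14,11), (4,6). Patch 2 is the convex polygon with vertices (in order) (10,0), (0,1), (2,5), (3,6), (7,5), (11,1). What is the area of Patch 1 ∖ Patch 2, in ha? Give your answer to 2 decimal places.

|Patch 1| = 20, |Patch 1∩Patch 2| = 7.7098.
|Patch 1 ∖ Patch 2| = |Patch 1| − |Patch 1∩Patch 2| = 20 − 7.7098 = 12.29.

12.29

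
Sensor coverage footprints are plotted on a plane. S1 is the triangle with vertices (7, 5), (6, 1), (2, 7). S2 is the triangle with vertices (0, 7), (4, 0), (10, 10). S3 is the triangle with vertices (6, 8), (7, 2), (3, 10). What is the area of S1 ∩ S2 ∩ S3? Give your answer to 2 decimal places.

The intersection is the polygon with vertices (6.464,5.214), (6.609,4.348), (6.182,3.636), (5.125,5.75).
By the shoelace formula its area is 1.37.

1.37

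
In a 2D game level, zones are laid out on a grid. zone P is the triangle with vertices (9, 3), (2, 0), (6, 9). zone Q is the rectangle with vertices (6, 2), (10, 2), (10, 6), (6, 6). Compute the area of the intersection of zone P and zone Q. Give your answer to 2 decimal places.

The intersection is the polygon with vertices (6.667,2), (6,2), (6,6), (7.5,6), (9,3).
By the shoelace formula its area is 8.58.

8.58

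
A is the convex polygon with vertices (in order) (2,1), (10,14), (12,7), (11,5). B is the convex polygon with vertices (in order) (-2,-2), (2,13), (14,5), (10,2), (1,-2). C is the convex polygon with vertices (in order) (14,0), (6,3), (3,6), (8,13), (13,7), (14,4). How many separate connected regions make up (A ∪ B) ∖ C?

(A ∪ B) ∖ C splits into 3 disjoint pieces (area 4.5591, area 0.081, area 73.0235).

3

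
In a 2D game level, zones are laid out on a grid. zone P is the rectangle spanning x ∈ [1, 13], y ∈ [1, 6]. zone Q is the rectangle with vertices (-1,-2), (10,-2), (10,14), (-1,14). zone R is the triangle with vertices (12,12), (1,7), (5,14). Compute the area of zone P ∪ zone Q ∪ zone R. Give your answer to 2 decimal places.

192.48

By inclusion–exclusion:
Individual areas: |zone P| = 60, |zone Q| = 176, |zone R| = 28.5.
|zone P∩zone Q|: x∈[1,10], y∈[1,6] → 9·5 = 45.
|zone P∩zone R| = 0.
|zone Q∩zone R| = 27.0195.
|zone P∩zone Q∩zone R| = 0.
|zone P ∪ zone Q ∪ zone R| = 264.5 − 72.0195 + 0 = 192.48.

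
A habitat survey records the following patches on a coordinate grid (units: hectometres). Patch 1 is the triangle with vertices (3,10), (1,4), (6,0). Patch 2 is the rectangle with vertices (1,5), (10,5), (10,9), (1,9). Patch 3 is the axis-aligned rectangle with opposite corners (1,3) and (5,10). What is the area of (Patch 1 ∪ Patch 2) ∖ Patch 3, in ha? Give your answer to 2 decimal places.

24.29

|Patch 1 ∪ Patch 2| = 47.4.
|(Patch 1 ∪ Patch 2) ∩ Patch 3| = 23.1083.
|(Patch 1 ∪ Patch 2) ∖ Patch 3| = 47.4 − 23.1083 = 24.29.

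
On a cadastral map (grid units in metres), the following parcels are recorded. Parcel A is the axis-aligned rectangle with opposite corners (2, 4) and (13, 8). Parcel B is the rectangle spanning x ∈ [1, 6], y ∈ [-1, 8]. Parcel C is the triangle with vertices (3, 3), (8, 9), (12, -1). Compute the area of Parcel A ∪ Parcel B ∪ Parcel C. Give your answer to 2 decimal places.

90.62

By inclusion–exclusion:
Individual areas: |Parcel A| = 44, |Parcel B| = 45, |Parcel C| = 37.
|Parcel A∩Parcel B|: x∈[2,6], y∈[4,8] → 4·4 = 16.
|Parcel A∩Parcel C| = 14.8.
|Parcel B∩Parcel C| = 7.4.
|Parcel A∩Parcel B∩Parcel C| = 2.8167.
|Parcel A ∪ Parcel B ∪ Parcel C| = 126 − 38.2 + 2.8167 = 90.62.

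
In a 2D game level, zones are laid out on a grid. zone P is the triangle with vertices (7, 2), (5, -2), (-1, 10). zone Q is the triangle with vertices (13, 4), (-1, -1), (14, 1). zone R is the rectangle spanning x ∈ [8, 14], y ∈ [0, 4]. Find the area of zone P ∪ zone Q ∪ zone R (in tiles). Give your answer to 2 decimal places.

53.59

By inclusion–exclusion:
Individual areas: |zone P| = 24, |zone Q| = 23.5, |zone R| = 24.
|zone P∩zone Q| = 3.4742.
|zone P∩zone R| = 0.
|zone Q∩zone R| = 14.4357.
|zone P∩zone Q∩zone R| = 0.
|zone P ∪ zone Q ∪ zone R| = 71.5 − 17.9099 + 0 = 53.59.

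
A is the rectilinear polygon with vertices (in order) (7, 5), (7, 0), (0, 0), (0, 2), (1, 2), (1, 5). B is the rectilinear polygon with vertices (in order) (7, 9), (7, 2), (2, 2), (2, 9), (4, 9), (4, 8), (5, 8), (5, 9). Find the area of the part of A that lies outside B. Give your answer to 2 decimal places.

17.00

|A| = 32, |A∩B| = 15.
|A ∖ B| = |A| − |A∩B| = 32 − 15 = 17.00.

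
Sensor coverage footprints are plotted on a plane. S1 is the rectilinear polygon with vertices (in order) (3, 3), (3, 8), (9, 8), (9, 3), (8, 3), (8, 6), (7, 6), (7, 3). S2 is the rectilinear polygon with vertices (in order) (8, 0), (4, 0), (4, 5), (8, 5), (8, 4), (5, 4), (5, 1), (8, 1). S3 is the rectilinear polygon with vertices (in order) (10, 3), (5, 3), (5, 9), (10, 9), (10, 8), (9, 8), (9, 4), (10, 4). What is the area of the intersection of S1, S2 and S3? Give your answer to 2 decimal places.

2.00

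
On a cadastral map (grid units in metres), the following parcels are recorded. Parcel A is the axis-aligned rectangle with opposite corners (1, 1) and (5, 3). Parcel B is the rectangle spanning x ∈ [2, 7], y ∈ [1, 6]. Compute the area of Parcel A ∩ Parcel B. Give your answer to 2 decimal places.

6.00

|Parcel A∩Parcel B|: x∈[2,5], y∈[1,3] → 3·2 = 6.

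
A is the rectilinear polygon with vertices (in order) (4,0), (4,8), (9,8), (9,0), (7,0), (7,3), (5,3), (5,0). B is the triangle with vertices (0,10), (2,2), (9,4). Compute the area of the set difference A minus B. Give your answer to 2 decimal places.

22.13

|A| = 34, |A∩B| = 11.869.
|A ∖ B| = |A| − |A∩B| = 34 − 11.869 = 22.13.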